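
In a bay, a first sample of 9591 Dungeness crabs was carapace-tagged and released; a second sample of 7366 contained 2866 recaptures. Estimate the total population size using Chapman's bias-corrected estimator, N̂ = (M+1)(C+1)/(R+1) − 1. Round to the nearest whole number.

N ≈ 24,646

N̂ = (9591+1)(7366+1)/(2866+1) − 1 = 9592·7367/2867 − 1
= 70664264/2867 − 1 ≈ 24647.46 − 1 ≈ 24646.46 → 24646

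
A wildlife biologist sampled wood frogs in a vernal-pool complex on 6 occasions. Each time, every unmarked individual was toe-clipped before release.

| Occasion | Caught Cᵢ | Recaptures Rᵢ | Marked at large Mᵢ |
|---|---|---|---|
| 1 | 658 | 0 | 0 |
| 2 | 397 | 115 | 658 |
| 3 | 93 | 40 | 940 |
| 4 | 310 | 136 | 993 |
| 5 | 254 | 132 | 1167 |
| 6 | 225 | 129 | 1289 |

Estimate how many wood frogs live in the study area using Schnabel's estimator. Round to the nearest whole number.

N ≈ 2252

Σ MᵢCᵢ = 0·658 + 658·397 + 940·93 + 993·310 + 1167·254 + 1289·225 = 0 + 261226 + 87420 + 307830 + 296418 + 290025 = 1242919
Σ Rᵢ = 0 + 115 + 40 + 136 + 132 + 129 = 552
N̂ = 1242919 / 552 ≈ 2251.7 → 2252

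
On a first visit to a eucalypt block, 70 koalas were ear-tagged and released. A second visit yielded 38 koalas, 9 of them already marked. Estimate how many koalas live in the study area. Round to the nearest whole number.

N ≈ 296

If marked individuals mix randomly, R/C ≈ M/N, giving N ≈ M·C/R.
N = (70 × 38) / 9 = 2660 / 9 ≈ 295.6 → 296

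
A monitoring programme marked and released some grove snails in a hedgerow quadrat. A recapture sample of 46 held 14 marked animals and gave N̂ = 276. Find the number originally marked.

From N = M·C/R: M = N·R / C = 276·14 / 46 = 3864 / 46 = 84.

M = 84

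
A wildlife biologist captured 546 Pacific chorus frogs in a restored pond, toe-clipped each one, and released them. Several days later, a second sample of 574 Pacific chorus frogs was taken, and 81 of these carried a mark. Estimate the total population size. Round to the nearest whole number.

If marked individuals mix randomly, R/C ≈ M/N, giving N ≈ M·C/R.
N = (546 × 574) / 81 = 313404 / 81 ≈ 3869.2 → 3869

N ≈ 3869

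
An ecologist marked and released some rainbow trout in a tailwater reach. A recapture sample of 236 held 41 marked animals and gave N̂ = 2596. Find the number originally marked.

From N = M·C/R: M = N·R / C = 2596·41 / 236 = 106436 / 236 = 451.

M = 451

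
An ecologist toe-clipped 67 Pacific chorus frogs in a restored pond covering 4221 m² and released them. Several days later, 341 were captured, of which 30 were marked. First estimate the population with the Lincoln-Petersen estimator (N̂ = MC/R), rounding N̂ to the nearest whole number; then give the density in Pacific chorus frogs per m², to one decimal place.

density ≈ 0.2 Pacific chorus frogs per m²

N̂ = 67·341/30 = 22847/30 ≈ 761.6 → 762
Density = N̂ / area = 762 / 4221 ≈ 0.18 → 0.2 per m²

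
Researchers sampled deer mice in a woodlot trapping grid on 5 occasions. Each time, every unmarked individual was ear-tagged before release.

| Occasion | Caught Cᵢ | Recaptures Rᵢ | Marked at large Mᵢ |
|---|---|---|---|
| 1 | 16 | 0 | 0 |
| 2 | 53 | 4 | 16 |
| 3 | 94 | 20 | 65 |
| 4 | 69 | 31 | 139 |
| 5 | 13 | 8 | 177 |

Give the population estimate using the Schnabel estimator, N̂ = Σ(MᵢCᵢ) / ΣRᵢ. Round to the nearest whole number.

N ≈ 299

Σ MᵢCᵢ = 0·16 + 16·53 + 65·94 + 139·69 + 177·13 = 0 + 848 + 6110 + 9591 + 2301 = 18850
Σ Rᵢ = 0 + 4 + 20 + 31 + 8 = 63
N̂ = 18850 / 63 ≈ 299.2 → 299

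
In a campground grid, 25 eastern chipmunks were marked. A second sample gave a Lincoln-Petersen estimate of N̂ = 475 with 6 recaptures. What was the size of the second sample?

From N = M·C/R: C = N·R / M = 475·6 / 25 = 2850 / 25 = 114.

C = 114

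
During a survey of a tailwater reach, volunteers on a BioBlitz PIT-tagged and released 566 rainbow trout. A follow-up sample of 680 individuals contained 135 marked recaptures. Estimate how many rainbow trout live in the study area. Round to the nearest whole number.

The marked fraction in the recapture sample should equal the marked fraction in the population: 135/680 = 566/N.
N = (566 × 680) / 135 = 384880 / 135 ≈ 2851.0 → 2851

N ≈ 2851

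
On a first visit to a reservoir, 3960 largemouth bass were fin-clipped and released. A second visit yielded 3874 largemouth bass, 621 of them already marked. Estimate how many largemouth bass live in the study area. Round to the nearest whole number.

The marked fraction in the recapture sample should equal the marked fraction in the population: 621/3874 = 3960/N.
N = (3960 × 3874) / 621 = 15341040 / 621 ≈ 24703.8 → 24704

N ≈ 24,704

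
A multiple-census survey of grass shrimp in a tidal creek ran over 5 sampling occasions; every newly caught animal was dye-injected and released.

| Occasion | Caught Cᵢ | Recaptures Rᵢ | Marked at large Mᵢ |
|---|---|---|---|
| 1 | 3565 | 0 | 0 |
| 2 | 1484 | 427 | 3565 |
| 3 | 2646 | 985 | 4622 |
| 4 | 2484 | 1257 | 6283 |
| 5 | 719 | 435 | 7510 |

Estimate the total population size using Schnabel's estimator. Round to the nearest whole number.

N ≈ 12,412

Σ MᵢCᵢ = 0·3565 + 3565·1484 + 4622·2646 + 6283·2484 + 7510·719 = 0 + 5290460 + 12229812 + 15606972 + 5399690 = 38526934
Σ Rᵢ = 0 + 427 + 985 + 1257 + 435 = 3104
N̂ = 38526934 / 3104 ≈ 12412.0 → 12412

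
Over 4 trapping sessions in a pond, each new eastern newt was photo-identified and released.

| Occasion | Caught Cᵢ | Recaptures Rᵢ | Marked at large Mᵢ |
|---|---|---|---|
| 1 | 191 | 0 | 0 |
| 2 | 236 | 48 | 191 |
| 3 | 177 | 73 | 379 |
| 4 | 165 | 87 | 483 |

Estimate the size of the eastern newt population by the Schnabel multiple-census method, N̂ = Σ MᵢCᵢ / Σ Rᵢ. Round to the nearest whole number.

Σ MᵢCᵢ = 0·191 + 191·236 + 379·177 + 483·165 = 0 + 45076 + 67083 + 79695 = 191854
Σ Rᵢ = 0 + 48 + 73 + 87 = 208
N̂ = 191854 / 208 ≈ 922.4 → 922

N ≈ 922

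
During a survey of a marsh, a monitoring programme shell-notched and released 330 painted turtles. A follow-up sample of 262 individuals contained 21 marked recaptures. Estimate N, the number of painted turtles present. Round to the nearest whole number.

If marked individuals mix randomly, R/C ≈ M/N, giving N ≈ M·C/R.
N = (330 × 262) / 21 = 86460 / 21 ≈ 4117.1 → 4117

N ≈ 4117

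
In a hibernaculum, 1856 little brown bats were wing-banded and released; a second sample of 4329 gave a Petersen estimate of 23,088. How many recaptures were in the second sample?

R = 348

From N = M·C/R: R = M·C / N = 1856·4329 / 23088 = 8034624 / 23088 = 348.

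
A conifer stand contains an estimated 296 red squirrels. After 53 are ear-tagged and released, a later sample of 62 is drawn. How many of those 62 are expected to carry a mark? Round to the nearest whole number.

The marked fraction of the population is 53/296, so in a sample of 62 expect C·(M/N) marked.
E[R] = 53 × 62 / 296 = 3286 / 296 ≈ 11.1 → 11

expected recaptures ≈ 11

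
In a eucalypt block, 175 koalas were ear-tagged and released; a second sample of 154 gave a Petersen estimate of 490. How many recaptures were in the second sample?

R = 55

From N = M·C/R: R = M·C / N = 175·154 / 490 = 26950 / 490 = 55.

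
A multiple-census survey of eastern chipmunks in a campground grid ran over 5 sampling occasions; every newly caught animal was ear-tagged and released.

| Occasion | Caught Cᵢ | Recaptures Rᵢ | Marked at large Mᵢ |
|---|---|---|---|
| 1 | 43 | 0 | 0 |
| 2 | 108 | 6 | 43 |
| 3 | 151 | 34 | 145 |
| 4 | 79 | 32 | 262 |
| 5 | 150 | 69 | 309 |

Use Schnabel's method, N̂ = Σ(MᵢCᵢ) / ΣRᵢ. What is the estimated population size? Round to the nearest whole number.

N ≈ 664

Σ MᵢCᵢ = 0·43 + 43·108 + 145·151 + 262·79 + 309·150 = 0 + 4644 + 21895 + 20698 + 46350 = 93587
Σ Rᵢ = 0 + 6 + 34 + 32 + 69 = 141
N̂ = 93587 / 141 ≈ 663.7 → 664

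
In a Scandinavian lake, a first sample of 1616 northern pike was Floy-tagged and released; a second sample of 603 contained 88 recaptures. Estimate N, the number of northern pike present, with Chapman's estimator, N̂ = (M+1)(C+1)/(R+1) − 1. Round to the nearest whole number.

N̂ = (1616+1)(603+1)/(88+1) − 1 = 1617·604/89 − 1
= 976668/89 − 1 ≈ 10973.8 − 1 ≈ 10972.8 → 10973

N ≈ 10,973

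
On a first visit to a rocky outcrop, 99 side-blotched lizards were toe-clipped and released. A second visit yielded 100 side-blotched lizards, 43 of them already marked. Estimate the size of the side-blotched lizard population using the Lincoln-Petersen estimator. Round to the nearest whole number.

N = (99 × 100) / 43 = 9900 / 43 ≈ 230.2 → 230

N ≈ 230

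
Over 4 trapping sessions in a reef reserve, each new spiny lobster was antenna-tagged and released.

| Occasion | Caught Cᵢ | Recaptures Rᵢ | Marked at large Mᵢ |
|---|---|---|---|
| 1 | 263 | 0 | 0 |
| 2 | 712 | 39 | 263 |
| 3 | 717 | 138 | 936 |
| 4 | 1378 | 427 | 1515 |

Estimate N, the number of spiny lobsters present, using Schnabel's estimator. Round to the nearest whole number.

N ≈ 4878

Σ MᵢCᵢ = 0·263 + 263·712 + 936·717 + 1515·1378 = 0 + 187256 + 671112 + 2087670 = 2946038
Σ Rᵢ = 0 + 39 + 138 + 427 = 604
N̂ = 2946038 / 604 ≈ 4877.5 → 4878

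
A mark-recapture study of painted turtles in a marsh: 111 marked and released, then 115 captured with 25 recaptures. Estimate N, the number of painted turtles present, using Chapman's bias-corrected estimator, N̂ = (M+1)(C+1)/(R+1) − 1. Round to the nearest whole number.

N̂ = (111+1)(115+1)/(25+1) − 1 = 112·116/26 − 1
= 12992/26 − 1 ≈ 499.7 − 1 ≈ 498.7 → 499

N ≈ 499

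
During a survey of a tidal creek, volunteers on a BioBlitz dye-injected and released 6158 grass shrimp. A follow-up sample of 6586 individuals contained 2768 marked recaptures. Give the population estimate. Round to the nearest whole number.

N = (6158 × 6586) / 2768 = 40556588 / 2768 ≈ 14651.9 → 14652

N ≈ 14,652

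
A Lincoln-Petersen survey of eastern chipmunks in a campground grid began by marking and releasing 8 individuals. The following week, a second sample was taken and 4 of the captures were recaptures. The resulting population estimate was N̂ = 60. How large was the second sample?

C = 30

From N = M·C/R: C = N·R / M = 60·4 / 8 = 240 / 8 = 30.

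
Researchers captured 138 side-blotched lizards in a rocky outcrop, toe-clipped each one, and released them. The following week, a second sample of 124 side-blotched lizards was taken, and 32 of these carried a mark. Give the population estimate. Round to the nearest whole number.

N ≈ 535

If marked individuals mix randomly, R/C ≈ M/N, giving N ≈ M·C/R.
N = (138 × 124) / 32 = 17112 / 32 ≈ 534.8 → 535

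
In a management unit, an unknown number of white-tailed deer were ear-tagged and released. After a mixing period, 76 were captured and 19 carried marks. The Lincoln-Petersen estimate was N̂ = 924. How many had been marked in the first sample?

M = 231

From N = M·C/R: M = N·R / C = 924·19 / 76 = 17556 / 76 = 231.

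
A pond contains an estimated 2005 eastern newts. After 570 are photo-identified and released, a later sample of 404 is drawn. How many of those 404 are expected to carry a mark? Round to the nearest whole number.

expected recaptures ≈ 115

Expected recaptures E[R] = M·C / N.
E[R] = 570 × 404 / 2005 = 230280 / 2005 ≈ 114.9 → 115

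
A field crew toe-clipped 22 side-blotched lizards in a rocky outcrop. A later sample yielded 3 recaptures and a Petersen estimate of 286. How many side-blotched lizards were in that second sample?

From N = M·C/R: C = N·R / M = 286·3 / 22 = 858 / 22 = 39.

C = 39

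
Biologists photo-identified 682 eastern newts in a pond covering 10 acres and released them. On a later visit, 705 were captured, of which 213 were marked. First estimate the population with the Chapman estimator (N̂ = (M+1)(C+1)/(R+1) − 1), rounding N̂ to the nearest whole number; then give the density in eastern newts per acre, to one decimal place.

N̂ = 683·706/214 − 1 = 482198/214 − 1 ≈ 2252.3 → 2252
Density = N̂ / area = 2252 / 10 ≈ 225.20 → 225.2 per acre

density ≈ 225.2 eastern newts per acre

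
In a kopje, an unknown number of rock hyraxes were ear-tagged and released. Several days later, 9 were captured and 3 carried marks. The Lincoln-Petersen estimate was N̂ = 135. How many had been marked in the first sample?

From N = M·C/R: M = N·R / C = 135·3 / 9 = 405 / 9 = 45.

M = 45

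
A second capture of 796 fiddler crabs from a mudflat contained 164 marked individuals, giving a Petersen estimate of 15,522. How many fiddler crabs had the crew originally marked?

M = 3198

From N = M·C/R: M = N·R / C = 15522·164 / 796 = 2545608 / 796 = 3198.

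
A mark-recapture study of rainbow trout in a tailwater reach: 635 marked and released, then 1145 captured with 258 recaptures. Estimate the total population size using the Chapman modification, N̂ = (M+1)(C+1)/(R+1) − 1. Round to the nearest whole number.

N̂ = (635+1)(1145+1)/(258+1) − 1 = 636·1146/259 − 1
= 728856/259 − 1 ≈ 2814.1 − 1 ≈ 2813.1 → 2813

N ≈ 2813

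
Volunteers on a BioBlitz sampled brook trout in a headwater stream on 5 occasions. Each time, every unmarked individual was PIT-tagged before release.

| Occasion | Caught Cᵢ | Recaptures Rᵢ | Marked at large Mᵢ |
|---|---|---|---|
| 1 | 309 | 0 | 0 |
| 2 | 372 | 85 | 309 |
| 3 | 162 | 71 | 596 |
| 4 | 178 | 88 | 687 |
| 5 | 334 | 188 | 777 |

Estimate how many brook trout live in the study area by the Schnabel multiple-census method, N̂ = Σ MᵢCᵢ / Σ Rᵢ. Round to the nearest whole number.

Σ MᵢCᵢ = 0·309 + 309·372 + 596·162 + 687·178 + 777·334 = 0 + 114948 + 96552 + 122286 + 259518 = 593304
Σ Rᵢ = 0 + 85 + 71 + 88 + 188 = 432
N̂ = 593304 / 432 ≈ 1373.4 → 1373

N ≈ 1373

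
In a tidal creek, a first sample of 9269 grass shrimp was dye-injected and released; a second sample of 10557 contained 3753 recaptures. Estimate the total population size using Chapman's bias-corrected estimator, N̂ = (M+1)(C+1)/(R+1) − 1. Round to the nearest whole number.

N̂ = (9269+1)(10557+1)/(3753+1) − 1 = 9270·10558/3754 − 1
= 97872660/3754 − 1 ≈ 26071.6 − 1 ≈ 26070.6 → 26071

N ≈ 26,071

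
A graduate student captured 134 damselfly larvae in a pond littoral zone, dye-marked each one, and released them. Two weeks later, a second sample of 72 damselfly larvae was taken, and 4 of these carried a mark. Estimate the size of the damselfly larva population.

N = (134 × 72) / 4 = 9648 / 4 = 2412

N = 2412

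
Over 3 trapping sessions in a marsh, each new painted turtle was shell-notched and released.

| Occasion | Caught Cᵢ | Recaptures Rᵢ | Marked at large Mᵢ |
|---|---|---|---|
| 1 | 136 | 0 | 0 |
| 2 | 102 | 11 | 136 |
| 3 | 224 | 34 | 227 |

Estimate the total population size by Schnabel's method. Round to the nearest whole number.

Σ MᵢCᵢ = 0·136 + 136·102 + 227·224 = 0 + 13872 + 50848 = 64720
Σ Rᵢ = 0 + 11 + 34 = 45
N̂ = 64720 / 45 ≈ 1438.2 → 1438

N ≈ 1438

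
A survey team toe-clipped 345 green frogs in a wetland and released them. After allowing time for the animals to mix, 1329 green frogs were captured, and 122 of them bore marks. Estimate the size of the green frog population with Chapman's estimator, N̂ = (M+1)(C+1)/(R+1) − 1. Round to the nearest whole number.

N̂ = (345+1)(1329+1)/(122+1) − 1 = 346·1330/123 − 1
= 460180/123 − 1 ≈ 3741.3 − 1 ≈ 3740.3 → 3740

N ≈ 3740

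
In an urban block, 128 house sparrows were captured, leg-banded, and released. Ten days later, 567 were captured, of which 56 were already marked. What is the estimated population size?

N = 1296

Lincoln-Petersen assumes M/N = R/C, so N = M·C / R.
N = (128 × 567) / 56 = 72576 / 56 = 1296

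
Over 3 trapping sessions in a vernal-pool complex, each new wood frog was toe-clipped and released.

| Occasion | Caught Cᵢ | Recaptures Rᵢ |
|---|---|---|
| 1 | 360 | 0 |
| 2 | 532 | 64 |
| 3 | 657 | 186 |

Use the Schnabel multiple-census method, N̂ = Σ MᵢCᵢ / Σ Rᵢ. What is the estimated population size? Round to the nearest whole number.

Marked at large before each occasion: Mᵢ = Σⱼ<ᵢ (Cⱼ − Rⱼ) → M1=0, M2=360, M3=828
Σ MᵢCᵢ = 0·360 + 360·532 + 828·657 = 0 + 191520 + 543996 = 735516
Σ Rᵢ = 0 + 64 + 186 = 250
N̂ = 735516 / 250 ≈ 2942.1 → 2942

N ≈ 2942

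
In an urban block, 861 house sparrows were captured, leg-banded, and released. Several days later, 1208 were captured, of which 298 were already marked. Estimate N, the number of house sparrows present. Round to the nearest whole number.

If marked individuals mix randomly, R/C ≈ M/N, giving N ≈ M·C/R.
N = (861 × 1208) / 298 = 1040088 / 298 ≈ 3490.2 → 3490

N ≈ 3490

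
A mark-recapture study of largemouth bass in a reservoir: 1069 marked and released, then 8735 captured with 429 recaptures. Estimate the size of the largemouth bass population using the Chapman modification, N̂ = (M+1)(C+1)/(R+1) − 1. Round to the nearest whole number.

N̂ = (1069+1)(8735+1)/(429+1) − 1 = 1070·8736/430 − 1
= 9347520/430 − 1 ≈ 21738.4 − 1 ≈ 21737.4 → 21737

N ≈ 21,737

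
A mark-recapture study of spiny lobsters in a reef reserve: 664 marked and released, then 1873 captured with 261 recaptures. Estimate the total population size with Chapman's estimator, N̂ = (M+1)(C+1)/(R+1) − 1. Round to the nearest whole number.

N̂ = (664+1)(1873+1)/(261+1) − 1 = 665·1874/262 − 1
= 1246210/262 − 1 ≈ 4756.5 − 1 ≈ 4755.5 → 4756

N ≈ 4756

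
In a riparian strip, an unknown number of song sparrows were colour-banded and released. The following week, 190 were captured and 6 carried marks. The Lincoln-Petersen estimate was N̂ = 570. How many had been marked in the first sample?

M = 18

From N = M·C/R: M = N·R / C = 570·6 / 190 = 3420 / 190 = 18.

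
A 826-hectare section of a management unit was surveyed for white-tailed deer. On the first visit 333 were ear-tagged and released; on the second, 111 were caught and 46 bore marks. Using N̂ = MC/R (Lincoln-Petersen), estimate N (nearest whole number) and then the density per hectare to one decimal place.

N̂ = 333·111/46 = 36963/46 ≈ 803.5 → 804
Density = N̂ / area = 804 / 826 ≈ 0.97 → 1.0 per hectare

density ≈ 1.0 white-tailed deer per hectare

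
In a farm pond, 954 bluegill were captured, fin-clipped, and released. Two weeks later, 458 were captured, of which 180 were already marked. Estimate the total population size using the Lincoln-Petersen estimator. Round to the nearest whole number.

N = (954 × 458) / 180 = 436932 / 180 ≈ 2427.4 → 2427

N ≈ 2427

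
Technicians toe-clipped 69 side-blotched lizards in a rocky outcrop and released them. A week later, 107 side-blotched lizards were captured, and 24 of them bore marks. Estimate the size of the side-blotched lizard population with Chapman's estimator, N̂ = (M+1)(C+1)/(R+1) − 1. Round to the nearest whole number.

N ≈ 301

N̂ = (69+1)(107+1)/(24+1) − 1 = 70·108/25 − 1
= 7560/25 − 1 ≈ 302.4 − 1 ≈ 301.4 → 301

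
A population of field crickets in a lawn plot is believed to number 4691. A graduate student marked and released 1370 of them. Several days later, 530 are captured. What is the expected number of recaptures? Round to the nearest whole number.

The marked fraction of the population is 1370/4691, so in a sample of 530 expect C·(M/N) marked.
E[R] = 1370 × 530 / 4691 = 726100 / 4691 ≈ 154.8 → 155

expected recaptures ≈ 155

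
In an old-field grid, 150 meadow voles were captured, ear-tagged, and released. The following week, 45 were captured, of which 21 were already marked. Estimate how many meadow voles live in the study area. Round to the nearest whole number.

N ≈ 321

Lincoln-Petersen assumes M/N = R/C, so N = M·C / R.
N = (150 × 45) / 21 = 6750 / 21 ≈ 321.4 → 321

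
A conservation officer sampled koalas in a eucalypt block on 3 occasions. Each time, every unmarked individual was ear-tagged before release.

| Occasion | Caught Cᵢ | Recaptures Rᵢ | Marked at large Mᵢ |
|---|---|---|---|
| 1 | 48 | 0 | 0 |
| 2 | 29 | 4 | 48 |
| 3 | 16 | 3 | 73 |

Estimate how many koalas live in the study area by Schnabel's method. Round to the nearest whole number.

N ≈ 366

Σ MᵢCᵢ = 0·48 + 48·29 + 73·16 = 0 + 1392 + 1168 = 2560
Σ Rᵢ = 0 + 4 + 3 = 7
N̂ = 2560 / 7 ≈ 365.7 → 366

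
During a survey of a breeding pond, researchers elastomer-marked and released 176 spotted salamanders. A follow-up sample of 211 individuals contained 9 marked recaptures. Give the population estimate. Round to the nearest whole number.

If marked individuals mix randomly, R/C ≈ M/N, giving N ≈ M·C/R.
N = (176 × 211) / 9 = 37136 / 9 ≈ 4126.2 → 4126

N ≈ 4126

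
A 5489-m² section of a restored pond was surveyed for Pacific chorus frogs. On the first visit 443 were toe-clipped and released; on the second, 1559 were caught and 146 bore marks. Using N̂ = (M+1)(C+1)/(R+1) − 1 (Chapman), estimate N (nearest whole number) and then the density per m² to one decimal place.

N̂ = 444·1560/147 − 1 = 692640/147 − 1 ≈ 4710.8 → 4711
Density = N̂ / area = 4711 / 5489 ≈ 0.86 → 0.9 per m²

density ≈ 0.9 Pacific chorus frogs per m²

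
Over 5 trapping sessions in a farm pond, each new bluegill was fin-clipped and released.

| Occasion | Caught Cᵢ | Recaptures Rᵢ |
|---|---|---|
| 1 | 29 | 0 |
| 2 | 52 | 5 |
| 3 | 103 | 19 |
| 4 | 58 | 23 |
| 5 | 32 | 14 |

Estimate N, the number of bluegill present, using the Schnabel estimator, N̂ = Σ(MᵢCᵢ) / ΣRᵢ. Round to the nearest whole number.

Marked at large before each occasion: Mᵢ = Σⱼ<ᵢ (Cⱼ − Rⱼ) → M1=0, M2=29, M3=76, M4=160, M5=195
Σ MᵢCᵢ = 0·29 + 29·52 + 76·103 + 160·58 + 195·32 = 0 + 1508 + 7828 + 9280 + 6240 = 24856
Σ Rᵢ = 0 + 5 + 19 + 23 + 14 = 61
N̂ = 24856 / 61 ≈ 407.48 → 407

N ≈ 407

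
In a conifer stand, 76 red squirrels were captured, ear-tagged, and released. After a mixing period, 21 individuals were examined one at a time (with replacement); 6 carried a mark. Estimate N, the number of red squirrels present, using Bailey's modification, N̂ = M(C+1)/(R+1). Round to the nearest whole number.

N̂ = 76·(21+1)/(6+1) = 76·22/7 = 1672/7 ≈ 238.9 → 239

N ≈ 239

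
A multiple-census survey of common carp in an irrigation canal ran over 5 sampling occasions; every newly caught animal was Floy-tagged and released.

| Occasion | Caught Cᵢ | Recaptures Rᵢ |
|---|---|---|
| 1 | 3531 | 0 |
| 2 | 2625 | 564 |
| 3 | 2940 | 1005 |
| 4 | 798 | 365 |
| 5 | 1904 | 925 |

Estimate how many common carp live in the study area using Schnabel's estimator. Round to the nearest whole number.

N ≈ 16,394

Marked at large before each occasion: Mᵢ = Σⱼ<ᵢ (Cⱼ − Rⱼ) → M1=0, M2=3531, M3=5592, M4=7527, M5=7960
Σ MᵢCᵢ = 0·3531 + 3531·2625 + 5592·2940 + 7527·798 + 7960·1904 = 0 + 9268875 + 16440480 + 6006546 + 15155840 = 46871741
Σ Rᵢ = 0 + 564 + 1005 + 365 + 925 = 2859
N̂ = 46871741 / 2859 ≈ 16394.45 → 16394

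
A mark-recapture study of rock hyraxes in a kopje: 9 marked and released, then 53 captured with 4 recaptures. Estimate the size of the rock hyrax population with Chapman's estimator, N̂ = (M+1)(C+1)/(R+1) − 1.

N̂ = (9+1)(53+1)/(4+1) − 1 = 10·54/5 − 1
= 540/5 − 1 = 108 − 1 = 107

N = 107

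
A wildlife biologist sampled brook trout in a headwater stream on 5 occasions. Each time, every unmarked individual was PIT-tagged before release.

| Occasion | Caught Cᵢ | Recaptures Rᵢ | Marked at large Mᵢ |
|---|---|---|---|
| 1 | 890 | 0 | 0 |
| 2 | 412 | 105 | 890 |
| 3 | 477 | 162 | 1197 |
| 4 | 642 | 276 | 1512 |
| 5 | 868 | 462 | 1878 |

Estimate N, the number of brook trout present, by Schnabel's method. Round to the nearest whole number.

N ≈ 3521

Σ MᵢCᵢ = 0·890 + 890·412 + 1197·477 + 1512·642 + 1878·868 = 0 + 366680 + 570969 + 970704 + 1630104 = 3538457
Σ Rᵢ = 0 + 105 + 162 + 276 + 462 = 1005
N̂ = 3538457 / 1005 ≈ 3520.9 → 3521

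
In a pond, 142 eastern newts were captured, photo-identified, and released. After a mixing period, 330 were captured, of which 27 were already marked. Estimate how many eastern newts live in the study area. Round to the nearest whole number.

N ≈ 1736

Lincoln-Petersen assumes M/N = R/C, so N = M·C / R.
N = (142 × 330) / 27 = 46860 / 27 ≈ 1735.6 → 1736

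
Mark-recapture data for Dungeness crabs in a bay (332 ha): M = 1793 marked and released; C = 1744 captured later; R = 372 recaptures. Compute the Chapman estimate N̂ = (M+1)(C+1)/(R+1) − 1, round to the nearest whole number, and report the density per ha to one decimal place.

density ≈ 25.3 Dungeness crabs per ha

N̂ = 1794·1745/373 − 1 = 3130530/373 − 1 ≈ 8391.8 → 8392
Density = N̂ / area = 8392 / 332 ≈ 25.28 → 25.3 per ha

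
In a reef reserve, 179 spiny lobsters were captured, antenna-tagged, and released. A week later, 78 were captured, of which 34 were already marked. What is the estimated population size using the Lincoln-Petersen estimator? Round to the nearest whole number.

N ≈ 411

If marked individuals mix randomly, R/C ≈ M/N, giving N ≈ M·C/R.
N = (179 × 78) / 34 = 13962 / 34 ≈ 410.6 → 411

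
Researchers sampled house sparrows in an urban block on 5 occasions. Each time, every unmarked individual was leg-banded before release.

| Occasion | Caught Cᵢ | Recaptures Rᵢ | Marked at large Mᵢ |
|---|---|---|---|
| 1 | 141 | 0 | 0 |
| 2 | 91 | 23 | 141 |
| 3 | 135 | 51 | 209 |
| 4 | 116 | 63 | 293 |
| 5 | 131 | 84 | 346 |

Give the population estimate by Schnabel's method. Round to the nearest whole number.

N ≈ 545

Σ MᵢCᵢ = 0·141 + 141·91 + 209·135 + 293·116 + 346·131 = 0 + 12831 + 28215 + 33988 + 45326 = 120360
Σ Rᵢ = 0 + 23 + 51 + 63 + 84 = 221
N̂ = 120360 / 221 ≈ 544.6 → 545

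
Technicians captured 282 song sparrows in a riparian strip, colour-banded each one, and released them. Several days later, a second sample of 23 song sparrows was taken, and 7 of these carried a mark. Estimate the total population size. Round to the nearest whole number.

N ≈ 927

Lincoln-Petersen assumes M/N = R/C, so N = M·C / R.
N = (282 × 23) / 7 = 6486 / 7 ≈ 926.6 → 927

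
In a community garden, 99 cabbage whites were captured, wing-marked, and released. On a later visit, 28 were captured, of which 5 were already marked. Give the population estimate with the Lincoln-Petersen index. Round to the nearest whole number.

N ≈ 554

N = (99 × 28) / 5 = 2772 / 5 ≈ 554.4 → 554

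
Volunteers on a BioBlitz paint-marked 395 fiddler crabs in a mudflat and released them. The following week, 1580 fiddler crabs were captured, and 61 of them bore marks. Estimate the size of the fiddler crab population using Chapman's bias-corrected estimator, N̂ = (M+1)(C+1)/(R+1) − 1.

N̂ = (395+1)(1580+1)/(61+1) − 1 = 396·1581/62 − 1
= 626076/62 − 1 = 10098 − 1 = 10097

N = 10,097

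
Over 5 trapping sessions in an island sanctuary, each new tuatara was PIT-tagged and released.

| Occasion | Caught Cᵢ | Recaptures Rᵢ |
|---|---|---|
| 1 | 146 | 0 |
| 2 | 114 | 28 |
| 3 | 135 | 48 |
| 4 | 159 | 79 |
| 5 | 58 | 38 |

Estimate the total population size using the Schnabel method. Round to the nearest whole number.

Marked at large before each occasion: Mᵢ = Σⱼ<ᵢ (Cⱼ − Rⱼ) → M1=0, M2=146, M3=232, M4=319, M5=399
Σ MᵢCᵢ = 0·146 + 146·114 + 232·135 + 319·159 + 399·58 = 0 + 16644 + 31320 + 50721 + 23142 = 121827
Σ Rᵢ = 0 + 28 + 48 + 79 + 38 = 193
N̂ = 121827 / 193 ≈ 631.2 → 631

N ≈ 631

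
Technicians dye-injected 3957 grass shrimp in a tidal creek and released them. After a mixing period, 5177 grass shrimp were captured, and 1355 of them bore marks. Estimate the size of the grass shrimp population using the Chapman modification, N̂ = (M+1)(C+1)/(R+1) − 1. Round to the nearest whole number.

N̂ = (3957+1)(5177+1)/(1355+1) − 1 = 3958·5178/1356 − 1
= 20494524/1356 − 1 ≈ 15114.0 − 1 ≈ 15113.0 → 15113

N ≈ 15,113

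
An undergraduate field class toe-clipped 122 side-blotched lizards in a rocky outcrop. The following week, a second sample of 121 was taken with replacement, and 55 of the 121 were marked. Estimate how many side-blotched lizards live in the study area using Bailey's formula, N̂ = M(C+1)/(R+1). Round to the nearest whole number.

N̂ = 122·(121+1)/(55+1) = 122·122/56 = 14884/56 ≈ 265.8 → 266

N ≈ 266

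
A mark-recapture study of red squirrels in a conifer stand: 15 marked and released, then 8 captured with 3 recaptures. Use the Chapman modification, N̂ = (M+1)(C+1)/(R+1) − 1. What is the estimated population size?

N̂ = (15+1)(8+1)/(3+1) − 1 = 16·9/4 − 1
= 144/4 − 1 = 36 − 1 = 35

N = 35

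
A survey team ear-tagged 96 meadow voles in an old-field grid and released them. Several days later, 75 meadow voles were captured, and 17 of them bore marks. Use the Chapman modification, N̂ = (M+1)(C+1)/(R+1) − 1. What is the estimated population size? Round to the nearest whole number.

N̂ = (96+1)(75+1)/(17+1) − 1 = 97·76/18 − 1
= 7372/18 − 1 ≈ 409.6 − 1 ≈ 408.6 → 409

N ≈ 409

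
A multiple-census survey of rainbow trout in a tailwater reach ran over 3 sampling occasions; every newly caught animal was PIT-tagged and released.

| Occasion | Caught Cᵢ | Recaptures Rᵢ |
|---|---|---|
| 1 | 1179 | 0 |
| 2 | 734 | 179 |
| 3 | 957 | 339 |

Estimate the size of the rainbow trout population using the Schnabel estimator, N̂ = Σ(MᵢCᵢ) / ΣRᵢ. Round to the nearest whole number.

Marked at large before each occasion: Mᵢ = Σⱼ<ᵢ (Cⱼ − Rⱼ) → M1=0, M2=1179, M3=1734
Σ MᵢCᵢ = 0·1179 + 1179·734 + 1734·957 = 0 + 865386 + 1659438 = 2524824
Σ Rᵢ = 0 + 179 + 339 = 518
N̂ = 2524824 / 518 ≈ 4874.2 → 4874

N ≈ 4874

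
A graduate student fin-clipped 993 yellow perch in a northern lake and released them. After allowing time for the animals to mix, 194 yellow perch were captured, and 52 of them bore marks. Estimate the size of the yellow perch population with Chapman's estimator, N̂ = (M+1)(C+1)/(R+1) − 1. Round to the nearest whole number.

N̂ = (993+1)(194+1)/(52+1) − 1 = 994·195/53 − 1
= 193830/53 − 1 ≈ 3657.2 − 1 ≈ 3656.2 → 3656

N ≈ 3656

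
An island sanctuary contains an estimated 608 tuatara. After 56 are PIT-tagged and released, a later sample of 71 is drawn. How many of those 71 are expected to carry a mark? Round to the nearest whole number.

Expected recaptures E[R] = M·C / N.
E[R] = 56 × 71 / 608 = 3976 / 608 ≈ 6.5 → 7

expected recaptures ≈ 7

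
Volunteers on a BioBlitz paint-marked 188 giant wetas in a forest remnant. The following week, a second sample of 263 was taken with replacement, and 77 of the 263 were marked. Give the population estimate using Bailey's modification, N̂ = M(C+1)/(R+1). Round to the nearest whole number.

N̂ = 188·(263+1)/(77+1) = 188·264/78 = 49632/78 ≈ 636.3 → 636

N ≈ 636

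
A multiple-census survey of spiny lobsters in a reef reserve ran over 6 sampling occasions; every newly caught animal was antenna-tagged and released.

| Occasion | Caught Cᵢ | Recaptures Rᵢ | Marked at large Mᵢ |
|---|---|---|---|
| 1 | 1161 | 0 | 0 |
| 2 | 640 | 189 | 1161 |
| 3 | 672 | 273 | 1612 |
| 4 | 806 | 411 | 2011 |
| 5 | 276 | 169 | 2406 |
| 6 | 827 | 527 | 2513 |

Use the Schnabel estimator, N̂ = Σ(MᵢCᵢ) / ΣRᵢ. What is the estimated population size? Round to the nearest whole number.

Σ MᵢCᵢ = 0·1161 + 1161·640 + 1612·672 + 2011·806 + 2406·276 + 2513·827 = 0 + 743040 + 1083264 + 1620866 + 664056 + 2078251 = 6189477
Σ Rᵢ = 0 + 189 + 273 + 411 + 169 + 527 = 1569
N̂ = 6189477 / 1569 ≈ 3944.9 → 3945

N ≈ 3945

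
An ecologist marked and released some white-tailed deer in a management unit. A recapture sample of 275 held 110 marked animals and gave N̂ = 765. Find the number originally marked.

M = 306

From N = M·C/R: M = N·R / C = 765·110 / 275 = 84150 / 275 = 306.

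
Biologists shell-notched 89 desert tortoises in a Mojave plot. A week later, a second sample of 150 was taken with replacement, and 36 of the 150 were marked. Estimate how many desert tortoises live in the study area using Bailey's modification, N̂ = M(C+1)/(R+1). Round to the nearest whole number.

N ≈ 363

N̂ = 89·(150+1)/(36+1) = 89·151/37 = 13439/37 ≈ 363.2 → 363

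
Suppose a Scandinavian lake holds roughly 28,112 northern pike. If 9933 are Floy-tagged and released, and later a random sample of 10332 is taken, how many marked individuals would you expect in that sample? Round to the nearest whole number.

Expected recaptures E[R] = M·C / N.
E[R] = 9933 × 10332 / 28112 = 102627756 / 28112 ≈ 3650.7 → 3651

expected recaptures ≈ 3651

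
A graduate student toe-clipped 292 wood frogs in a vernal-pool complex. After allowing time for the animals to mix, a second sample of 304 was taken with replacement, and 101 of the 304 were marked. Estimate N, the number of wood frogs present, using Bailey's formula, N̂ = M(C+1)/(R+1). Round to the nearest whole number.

N ≈ 873

N̂ = 292·(304+1)/(101+1) = 292·305/102 = 89060/102 ≈ 873.1 → 873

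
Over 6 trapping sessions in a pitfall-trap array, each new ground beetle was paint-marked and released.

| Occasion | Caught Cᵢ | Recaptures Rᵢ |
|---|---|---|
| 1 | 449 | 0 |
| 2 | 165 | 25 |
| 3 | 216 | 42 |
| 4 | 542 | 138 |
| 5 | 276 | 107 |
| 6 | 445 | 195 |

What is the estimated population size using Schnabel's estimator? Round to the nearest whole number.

N ≈ 3021

Marked at large before each occasion: Mᵢ = Σⱼ<ᵢ (Cⱼ − Rⱼ) → M1=0, M2=449, M3=589, M4=763, M5=1167, M6=1336
Σ MᵢCᵢ = 0·449 + 449·165 + 589·216 + 763·542 + 1167·276 + 1336·445 = 0 + 74085 + 127224 + 413546 + 322092 + 594520 = 1531467
Σ Rᵢ = 0 + 25 + 42 + 138 + 107 + 195 = 507
N̂ = 1531467 / 507 ≈ 3020.6 → 3021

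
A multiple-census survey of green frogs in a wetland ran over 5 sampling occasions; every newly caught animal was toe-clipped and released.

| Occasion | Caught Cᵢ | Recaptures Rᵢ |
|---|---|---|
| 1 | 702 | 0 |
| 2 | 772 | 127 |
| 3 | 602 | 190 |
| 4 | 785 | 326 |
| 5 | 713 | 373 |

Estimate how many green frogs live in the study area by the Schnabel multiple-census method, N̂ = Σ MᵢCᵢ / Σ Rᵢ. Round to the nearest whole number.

N ≈ 4247

Marked at large before each occasion: Mᵢ = Σⱼ<ᵢ (Cⱼ − Rⱼ) → M1=0, M2=702, M3=1347, M4=1759, M5=2218
Σ MᵢCᵢ = 0·702 + 702·772 + 1347·602 + 1759·785 + 2218·713 = 0 + 541944 + 810894 + 1380815 + 1581434 = 4315087
Σ Rᵢ = 0 + 127 + 190 + 326 + 373 = 1016
N̂ = 4315087 / 1016 ≈ 4247.1 → 4247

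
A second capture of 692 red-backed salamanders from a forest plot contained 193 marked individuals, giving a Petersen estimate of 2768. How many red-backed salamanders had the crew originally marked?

From N = M·C/R: M = N·R / C = 2768·193 / 692 = 534224 / 692 = 772.

M = 772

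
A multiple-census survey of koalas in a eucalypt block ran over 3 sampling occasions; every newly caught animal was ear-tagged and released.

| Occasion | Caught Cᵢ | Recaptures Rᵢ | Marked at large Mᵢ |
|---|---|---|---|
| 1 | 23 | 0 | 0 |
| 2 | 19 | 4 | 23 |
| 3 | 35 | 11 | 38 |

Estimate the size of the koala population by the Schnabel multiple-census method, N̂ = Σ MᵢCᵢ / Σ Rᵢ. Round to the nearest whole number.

Σ MᵢCᵢ = 0·23 + 23·19 + 38·35 = 0 + 437 + 1330 = 1767
Σ Rᵢ = 0 + 4 + 11 = 15
N̂ = 1767 / 15 ≈ 117.8 → 118

N ≈ 118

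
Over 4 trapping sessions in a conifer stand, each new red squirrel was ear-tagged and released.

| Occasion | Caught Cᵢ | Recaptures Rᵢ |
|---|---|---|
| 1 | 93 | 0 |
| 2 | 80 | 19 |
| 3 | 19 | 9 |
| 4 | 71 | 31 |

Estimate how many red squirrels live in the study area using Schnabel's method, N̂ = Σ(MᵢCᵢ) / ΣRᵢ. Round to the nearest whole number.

N ≈ 373

Marked at large before each occasion: Mᵢ = Σⱼ<ᵢ (Cⱼ − Rⱼ) → M1=0, M2=93, M3=154, M4=164
Σ MᵢCᵢ = 0·93 + 93·80 + 154·19 + 164·71 = 0 + 7440 + 2926 + 11644 = 22010
Σ Rᵢ = 0 + 19 + 9 + 31 = 59
N̂ = 22010 / 59 ≈ 373.1 → 373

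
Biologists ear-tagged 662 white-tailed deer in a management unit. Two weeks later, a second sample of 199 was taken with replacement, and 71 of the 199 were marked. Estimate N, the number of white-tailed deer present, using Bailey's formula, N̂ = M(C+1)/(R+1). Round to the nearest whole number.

N̂ = 662·(199+1)/(71+1) = 662·200/72 = 132400/72 ≈ 1838.9 → 1839

N ≈ 1839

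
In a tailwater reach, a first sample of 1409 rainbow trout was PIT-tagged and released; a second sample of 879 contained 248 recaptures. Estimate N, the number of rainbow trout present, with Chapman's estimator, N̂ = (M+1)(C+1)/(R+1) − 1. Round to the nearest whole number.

N ≈ 4982

N̂ = (1409+1)(879+1)/(248+1) − 1 = 1410·880/249 − 1
= 1240800/249 − 1 ≈ 4983.1 − 1 ≈ 4982.1 → 4982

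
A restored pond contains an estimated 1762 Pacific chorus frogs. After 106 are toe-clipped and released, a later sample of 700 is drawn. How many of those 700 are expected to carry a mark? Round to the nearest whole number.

expected recaptures ≈ 42

The marked fraction of the population is 106/1762, so in a sample of 700 expect C·(M/N) marked.
E[R] = 106 × 700 / 1762 = 74200 / 1762 ≈ 42.1 → 42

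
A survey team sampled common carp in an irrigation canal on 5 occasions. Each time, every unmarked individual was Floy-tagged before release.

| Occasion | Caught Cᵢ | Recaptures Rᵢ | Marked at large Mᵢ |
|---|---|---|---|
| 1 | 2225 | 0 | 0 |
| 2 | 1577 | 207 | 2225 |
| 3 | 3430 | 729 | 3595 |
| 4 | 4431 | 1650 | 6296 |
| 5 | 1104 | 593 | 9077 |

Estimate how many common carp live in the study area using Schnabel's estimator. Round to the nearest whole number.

N ≈ 16,910

Σ MᵢCᵢ = 0·2225 + 2225·1577 + 3595·3430 + 6296·4431 + 9077·1104 = 0 + 3508825 + 12330850 + 27897576 + 10021008 = 53758259
Σ Rᵢ = 0 + 207 + 729 + 1650 + 593 = 3179
N̂ = 53758259 / 3179 ≈ 16910.4 → 16910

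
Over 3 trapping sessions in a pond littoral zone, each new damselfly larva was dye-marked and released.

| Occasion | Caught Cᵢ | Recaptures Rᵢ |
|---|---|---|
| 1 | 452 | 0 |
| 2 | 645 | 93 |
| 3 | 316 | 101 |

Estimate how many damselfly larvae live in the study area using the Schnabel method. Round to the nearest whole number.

Marked at large before each occasion: Mᵢ = Σⱼ<ᵢ (Cⱼ − Rⱼ) → M1=0, M2=452, M3=1004
Σ MᵢCᵢ = 0·452 + 452·645 + 1004·316 = 0 + 291540 + 317264 = 608804
Σ Rᵢ = 0 + 93 + 101 = 194
N̂ = 608804 / 194 ≈ 3138.2 → 3138

N ≈ 3138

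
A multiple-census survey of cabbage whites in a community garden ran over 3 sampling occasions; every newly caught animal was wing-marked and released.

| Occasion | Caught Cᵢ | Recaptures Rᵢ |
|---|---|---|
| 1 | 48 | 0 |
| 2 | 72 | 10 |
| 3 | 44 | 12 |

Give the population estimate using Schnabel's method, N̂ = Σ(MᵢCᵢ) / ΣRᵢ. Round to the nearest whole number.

N ≈ 377

Marked at large before each occasion: Mᵢ = Σⱼ<ᵢ (Cⱼ − Rⱼ) → M1=0, M2=48, M3=110
Σ MᵢCᵢ = 0·48 + 48·72 + 110·44 = 0 + 3456 + 4840 = 8296
Σ Rᵢ = 0 + 10 + 12 = 22
N̂ = 8296 / 22 ≈ 377.1 → 377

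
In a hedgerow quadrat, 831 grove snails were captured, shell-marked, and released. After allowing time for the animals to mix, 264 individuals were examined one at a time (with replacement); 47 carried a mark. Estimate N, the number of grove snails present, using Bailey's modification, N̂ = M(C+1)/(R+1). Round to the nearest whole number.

N ≈ 4588

N̂ = 831·(264+1)/(47+1) = 831·265/48 = 220215/48 ≈ 4587.8 → 4588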